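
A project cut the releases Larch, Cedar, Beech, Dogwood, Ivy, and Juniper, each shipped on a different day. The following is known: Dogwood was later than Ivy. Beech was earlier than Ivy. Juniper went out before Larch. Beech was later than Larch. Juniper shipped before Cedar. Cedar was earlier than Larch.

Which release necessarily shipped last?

Dogwood

Every other release has a chain of constraints placing it before Dogwood, so Dogwood is last.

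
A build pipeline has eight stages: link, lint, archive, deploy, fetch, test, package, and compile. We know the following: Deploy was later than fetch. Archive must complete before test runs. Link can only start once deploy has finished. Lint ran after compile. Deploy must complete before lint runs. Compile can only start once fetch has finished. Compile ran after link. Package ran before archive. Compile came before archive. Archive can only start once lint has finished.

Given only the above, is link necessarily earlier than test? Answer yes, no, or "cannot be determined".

yes

Chain the constraints: link → compile → archive → test. Each link is directly stated, so link comes before test.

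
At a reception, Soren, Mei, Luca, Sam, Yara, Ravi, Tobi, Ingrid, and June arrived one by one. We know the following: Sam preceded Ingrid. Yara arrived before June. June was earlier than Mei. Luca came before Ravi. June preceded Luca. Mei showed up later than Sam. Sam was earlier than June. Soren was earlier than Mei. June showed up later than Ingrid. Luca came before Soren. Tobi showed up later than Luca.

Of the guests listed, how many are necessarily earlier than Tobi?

5

Directly stated before Tobi: Luca.
Ingrid reaches Tobi via Ingrid → June → Luca → Tobi.
June reaches Tobi via June → Luca → Tobi.
Sam reaches Tobi via Sam → June → Luca → Tobi.
Likewise Yara reaches Tobi by chaining the stated constraints.
That's Ingrid, June, Luca, Sam, and Yara — 5 in all.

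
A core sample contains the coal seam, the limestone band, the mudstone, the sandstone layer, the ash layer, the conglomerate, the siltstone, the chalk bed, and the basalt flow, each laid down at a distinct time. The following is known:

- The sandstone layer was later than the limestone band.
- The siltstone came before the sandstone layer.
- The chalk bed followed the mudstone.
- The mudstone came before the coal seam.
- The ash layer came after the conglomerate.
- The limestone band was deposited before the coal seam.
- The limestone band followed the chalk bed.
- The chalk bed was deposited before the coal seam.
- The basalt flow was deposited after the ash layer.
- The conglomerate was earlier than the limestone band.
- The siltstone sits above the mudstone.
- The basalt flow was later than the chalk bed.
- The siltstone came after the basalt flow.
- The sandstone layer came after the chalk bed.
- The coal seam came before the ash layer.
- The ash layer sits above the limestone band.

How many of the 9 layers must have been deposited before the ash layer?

Directly stated before the ash layer: the coal seam, the conglomerate, and the limestone band.
The chalk bed reaches the ash layer via the chalk bed → the coal seam → the ash layer.
The mudstone reaches the ash layer via the mudstone → the coal seam → the ash layer.
No chain forces the basalt flow (or any of the others) ahead of the ash layer.
That's the chalk bed, the coal seam, the conglomerate, the limestone band, and the mudstone — 5 in all.

5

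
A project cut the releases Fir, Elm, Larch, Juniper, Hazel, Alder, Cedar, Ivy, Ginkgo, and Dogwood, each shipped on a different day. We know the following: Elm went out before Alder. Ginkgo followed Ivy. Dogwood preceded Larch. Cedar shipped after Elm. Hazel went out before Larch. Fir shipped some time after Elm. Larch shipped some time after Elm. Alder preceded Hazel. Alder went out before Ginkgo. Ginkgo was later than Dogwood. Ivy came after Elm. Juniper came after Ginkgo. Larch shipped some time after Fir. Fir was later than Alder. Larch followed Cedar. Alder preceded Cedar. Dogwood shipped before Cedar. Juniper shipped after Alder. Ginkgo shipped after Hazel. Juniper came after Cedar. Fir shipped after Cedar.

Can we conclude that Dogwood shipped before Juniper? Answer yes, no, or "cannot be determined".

Chain the constraints: Dogwood → Cedar → Juniper. Each link is directly stated, so Dogwood comes before Juniper.

yes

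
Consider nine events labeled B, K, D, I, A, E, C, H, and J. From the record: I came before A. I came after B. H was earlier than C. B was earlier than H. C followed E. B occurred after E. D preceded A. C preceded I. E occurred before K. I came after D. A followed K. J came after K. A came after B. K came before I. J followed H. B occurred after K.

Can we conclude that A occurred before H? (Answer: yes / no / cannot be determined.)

Tracing the constraints gives H → C → I → A, so H must come before A.
That means A cannot be before H.

no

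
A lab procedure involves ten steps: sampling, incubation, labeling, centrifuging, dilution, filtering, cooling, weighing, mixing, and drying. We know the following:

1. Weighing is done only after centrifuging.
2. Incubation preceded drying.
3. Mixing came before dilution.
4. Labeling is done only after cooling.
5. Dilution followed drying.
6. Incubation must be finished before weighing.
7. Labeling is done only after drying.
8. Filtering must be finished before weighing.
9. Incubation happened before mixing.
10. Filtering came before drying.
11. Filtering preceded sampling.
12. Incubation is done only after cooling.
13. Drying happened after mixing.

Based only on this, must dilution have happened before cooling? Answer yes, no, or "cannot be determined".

no

Tracing the constraints gives cooling → incubation → mixing → dilution, so cooling must come before dilution.
That means dilution cannot be before cooling.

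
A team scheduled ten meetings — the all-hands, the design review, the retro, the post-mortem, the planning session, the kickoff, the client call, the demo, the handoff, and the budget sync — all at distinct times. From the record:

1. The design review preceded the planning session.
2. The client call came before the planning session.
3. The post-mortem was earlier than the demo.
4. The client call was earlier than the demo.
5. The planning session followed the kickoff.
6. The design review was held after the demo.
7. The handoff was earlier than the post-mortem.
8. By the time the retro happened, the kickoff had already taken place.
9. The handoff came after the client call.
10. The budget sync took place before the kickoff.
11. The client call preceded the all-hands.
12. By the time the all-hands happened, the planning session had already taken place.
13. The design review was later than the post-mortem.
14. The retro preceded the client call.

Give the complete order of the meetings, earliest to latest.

the budget sync, the kickoff, the retro, the client call, the handoff, the post-mortem, the demo, the design review, the planning session, the all-hands

The constraints fix every adjacent pair, so only one ordering works:
the budget sync → the kickoff → the retro → the client call → the handoff → the post-mortem → the demo → the design review → the planning session → the all-hands.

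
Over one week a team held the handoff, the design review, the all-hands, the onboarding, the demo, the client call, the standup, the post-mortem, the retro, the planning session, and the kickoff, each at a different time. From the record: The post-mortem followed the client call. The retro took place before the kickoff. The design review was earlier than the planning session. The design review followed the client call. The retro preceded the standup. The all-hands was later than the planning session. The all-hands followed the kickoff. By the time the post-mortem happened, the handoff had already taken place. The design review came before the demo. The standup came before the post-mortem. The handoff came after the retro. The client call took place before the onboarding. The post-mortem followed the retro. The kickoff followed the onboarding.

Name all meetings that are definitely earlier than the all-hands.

Directly stated before the all-hands: the kickoff and the planning session.
The client call reaches the all-hands via the client call → the design review → the planning session → the all-hands.
The design review reaches the all-hands via the design review → the planning session → the all-hands.
The onboarding reaches the all-hands via the onboarding → the kickoff → the all-hands.
Likewise the retro reaches the all-hands by chaining the stated constraints.
No chain forces the demo (or any of the others) ahead of the all-hands.

the client call, the design review, the kickoff, the onboarding, the planning session, the retro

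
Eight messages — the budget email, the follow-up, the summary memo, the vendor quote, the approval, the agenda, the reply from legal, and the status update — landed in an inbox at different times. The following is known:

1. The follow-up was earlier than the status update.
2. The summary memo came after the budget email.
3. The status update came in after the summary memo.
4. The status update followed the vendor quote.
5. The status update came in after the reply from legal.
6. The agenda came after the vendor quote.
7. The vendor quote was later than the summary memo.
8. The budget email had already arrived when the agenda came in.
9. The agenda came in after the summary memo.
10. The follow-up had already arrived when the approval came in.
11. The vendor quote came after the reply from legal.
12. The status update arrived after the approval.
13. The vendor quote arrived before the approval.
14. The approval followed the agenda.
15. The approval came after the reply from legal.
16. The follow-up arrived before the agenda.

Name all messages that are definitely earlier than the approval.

Directly stated before the approval: the agenda, the follow-up, the reply from legal, and the vendor quote.
The budget email reaches the approval via the budget email → the agenda → the approval.
The summary memo reaches the approval via the summary memo → the vendor quote → the approval.
No chain forces the status update ahead of the approval.

the agenda, the budget email, the follow-up, the reply from legal, the summary memo, the vendor quote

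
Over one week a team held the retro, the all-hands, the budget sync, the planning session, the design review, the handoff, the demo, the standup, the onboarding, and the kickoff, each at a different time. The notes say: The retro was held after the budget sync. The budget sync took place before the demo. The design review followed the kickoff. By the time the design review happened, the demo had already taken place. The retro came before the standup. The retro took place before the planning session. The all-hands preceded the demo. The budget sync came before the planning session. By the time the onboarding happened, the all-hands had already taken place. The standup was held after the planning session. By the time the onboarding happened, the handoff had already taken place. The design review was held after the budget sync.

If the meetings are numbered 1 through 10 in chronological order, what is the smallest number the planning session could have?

3

The budget sync and the retro must both come before the planning session — 2 forced predecessors.
Nothing else is forced ahead of the planning session, so its earliest slot is position 2 + 1 = 3.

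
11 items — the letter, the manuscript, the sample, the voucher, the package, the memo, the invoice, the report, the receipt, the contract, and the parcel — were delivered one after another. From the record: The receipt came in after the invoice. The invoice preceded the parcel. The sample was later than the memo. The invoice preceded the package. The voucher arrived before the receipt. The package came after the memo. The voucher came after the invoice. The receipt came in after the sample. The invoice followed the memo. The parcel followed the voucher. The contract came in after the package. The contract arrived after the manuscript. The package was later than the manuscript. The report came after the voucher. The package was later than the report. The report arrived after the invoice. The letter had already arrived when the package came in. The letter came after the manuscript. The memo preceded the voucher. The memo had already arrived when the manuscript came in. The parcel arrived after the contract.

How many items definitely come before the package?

Directly stated before the package: the invoice, the letter, the manuscript, the memo, and the report.
The voucher reaches the package via the voucher → the report → the package.
No chain forces the parcel (or any of the others) ahead of the package.
That's the invoice, the letter, the manuscript, the memo, the report, and the voucher — 6 in all.

6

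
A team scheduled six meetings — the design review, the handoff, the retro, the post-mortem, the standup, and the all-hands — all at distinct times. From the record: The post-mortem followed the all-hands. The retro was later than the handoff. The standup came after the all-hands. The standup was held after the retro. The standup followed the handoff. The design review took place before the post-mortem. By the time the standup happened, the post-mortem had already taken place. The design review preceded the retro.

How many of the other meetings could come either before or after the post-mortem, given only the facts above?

Forced before the post-mortem: the all-hands and the design review; forced after the post-mortem: the standup.
That leaves the handoff and the retro with no forced order relative to the post-mortem — 2.

2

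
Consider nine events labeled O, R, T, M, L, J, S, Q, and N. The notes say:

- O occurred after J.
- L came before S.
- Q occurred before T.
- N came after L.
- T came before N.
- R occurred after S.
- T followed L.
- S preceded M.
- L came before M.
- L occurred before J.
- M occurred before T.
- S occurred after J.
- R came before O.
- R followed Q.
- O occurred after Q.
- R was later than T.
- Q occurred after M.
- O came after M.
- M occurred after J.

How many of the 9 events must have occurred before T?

Directly stated before T: L, M, and Q.
J reaches T via J → M → T.
S reaches T via S → M → T.
That's J, L, M, Q, and S — 5 in all.

5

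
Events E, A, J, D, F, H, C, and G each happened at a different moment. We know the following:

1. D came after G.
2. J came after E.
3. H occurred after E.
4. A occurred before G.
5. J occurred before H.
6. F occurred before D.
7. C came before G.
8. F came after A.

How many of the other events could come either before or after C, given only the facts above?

Forced after C: D and G.
That leaves A, E, F, H, and J with no forced order relative to C — 5.

5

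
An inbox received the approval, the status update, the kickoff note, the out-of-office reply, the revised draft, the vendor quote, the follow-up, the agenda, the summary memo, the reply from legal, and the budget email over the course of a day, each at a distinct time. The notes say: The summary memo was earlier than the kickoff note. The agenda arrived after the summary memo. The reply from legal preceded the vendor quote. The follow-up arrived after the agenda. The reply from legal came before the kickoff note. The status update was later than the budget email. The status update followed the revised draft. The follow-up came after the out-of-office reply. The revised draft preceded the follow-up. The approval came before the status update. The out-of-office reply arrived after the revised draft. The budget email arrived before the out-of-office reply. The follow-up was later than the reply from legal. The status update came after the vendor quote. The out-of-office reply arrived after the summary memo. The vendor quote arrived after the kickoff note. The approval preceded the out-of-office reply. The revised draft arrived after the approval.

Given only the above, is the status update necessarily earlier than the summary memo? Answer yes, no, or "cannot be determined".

Tracing the constraints gives the summary memo → the kickoff note → the vendor quote → the status update, so the summary memo must come before the status update.
That means the status update cannot be before the summary memo.

no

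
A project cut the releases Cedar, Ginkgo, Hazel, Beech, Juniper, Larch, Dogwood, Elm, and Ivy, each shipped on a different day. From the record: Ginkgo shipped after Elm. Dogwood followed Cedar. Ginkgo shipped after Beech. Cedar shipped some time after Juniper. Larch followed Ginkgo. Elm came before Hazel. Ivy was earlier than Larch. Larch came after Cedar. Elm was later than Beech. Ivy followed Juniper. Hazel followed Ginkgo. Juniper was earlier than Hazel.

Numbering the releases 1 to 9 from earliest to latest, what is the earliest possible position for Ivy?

Juniper must come before Ivy — 1 forced predecessor.
Nothing else is forced ahead of Ivy, so its earliest slot is position 1 + 1 = 2.

2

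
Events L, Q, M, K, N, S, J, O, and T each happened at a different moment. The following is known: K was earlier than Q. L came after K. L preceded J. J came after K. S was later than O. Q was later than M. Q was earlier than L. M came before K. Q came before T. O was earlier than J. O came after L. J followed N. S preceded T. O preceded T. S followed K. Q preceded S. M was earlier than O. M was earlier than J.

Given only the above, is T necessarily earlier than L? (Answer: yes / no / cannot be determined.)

no

Tracing the constraints gives L → O → T, so L must come before T.
That means T cannot be before L.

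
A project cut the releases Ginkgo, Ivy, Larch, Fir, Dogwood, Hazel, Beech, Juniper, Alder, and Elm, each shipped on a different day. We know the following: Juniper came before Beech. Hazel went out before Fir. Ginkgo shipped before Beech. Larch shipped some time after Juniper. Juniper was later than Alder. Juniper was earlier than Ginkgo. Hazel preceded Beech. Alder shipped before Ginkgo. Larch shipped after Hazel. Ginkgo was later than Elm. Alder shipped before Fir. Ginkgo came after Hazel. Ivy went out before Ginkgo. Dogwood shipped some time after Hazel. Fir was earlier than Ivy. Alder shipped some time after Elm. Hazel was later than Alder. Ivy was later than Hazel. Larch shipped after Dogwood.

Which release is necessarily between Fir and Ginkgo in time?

Tracing the constraints gives Fir → Ivy → Ginkgo, so Ivy sits after Fir and before Ginkgo.
No other release is forced both after Fir and before Ginkgo.

Ivy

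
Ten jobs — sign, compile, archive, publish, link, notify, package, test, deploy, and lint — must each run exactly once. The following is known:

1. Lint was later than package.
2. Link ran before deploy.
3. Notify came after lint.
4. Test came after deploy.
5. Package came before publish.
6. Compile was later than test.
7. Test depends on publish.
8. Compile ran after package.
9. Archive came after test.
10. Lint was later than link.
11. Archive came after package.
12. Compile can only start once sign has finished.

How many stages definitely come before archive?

Directly stated before archive: package and test.
Deploy reaches archive via deploy → test → archive.
Link reaches archive via link → deploy → test → archive.
Publish reaches archive via publish → test → archive.
That's deploy, link, package, publish, and test — 5 in all.

5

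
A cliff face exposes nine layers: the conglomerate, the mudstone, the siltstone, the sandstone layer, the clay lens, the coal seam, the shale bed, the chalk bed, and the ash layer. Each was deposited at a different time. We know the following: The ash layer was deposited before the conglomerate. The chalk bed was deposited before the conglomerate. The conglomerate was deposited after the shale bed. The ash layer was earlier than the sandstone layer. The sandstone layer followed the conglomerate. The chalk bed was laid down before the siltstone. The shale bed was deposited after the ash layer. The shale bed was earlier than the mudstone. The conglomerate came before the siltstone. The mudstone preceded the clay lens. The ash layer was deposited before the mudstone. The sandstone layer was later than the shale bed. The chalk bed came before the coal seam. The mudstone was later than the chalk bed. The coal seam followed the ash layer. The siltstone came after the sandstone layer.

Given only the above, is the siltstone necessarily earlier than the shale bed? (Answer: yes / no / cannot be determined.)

no

Tracing the constraints gives the shale bed → the sandstone layer → the siltstone, so the shale bed must come before the siltstone.
That means the siltstone cannot be before the shale bed.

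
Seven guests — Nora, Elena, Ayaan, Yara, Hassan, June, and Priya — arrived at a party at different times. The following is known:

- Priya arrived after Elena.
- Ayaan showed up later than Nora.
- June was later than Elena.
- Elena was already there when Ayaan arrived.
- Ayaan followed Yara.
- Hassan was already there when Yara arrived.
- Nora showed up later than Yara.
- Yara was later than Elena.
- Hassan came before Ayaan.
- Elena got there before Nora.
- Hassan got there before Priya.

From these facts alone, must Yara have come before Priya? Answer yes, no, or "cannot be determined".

cannot be determined

No chain of stated constraints runs from Yara to Priya, and none runs from Priya to Yara either.
So the relative order of Yara and Priya is not fixed by the given facts.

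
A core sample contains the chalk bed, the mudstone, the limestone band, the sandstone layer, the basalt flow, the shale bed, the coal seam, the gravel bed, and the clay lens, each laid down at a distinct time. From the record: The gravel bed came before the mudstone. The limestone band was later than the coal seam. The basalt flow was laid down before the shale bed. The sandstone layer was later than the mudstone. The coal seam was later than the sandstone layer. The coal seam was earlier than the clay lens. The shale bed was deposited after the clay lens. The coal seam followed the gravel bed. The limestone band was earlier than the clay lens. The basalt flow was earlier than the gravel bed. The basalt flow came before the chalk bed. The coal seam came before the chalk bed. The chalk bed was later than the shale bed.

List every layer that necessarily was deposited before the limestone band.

the basalt flow, the coal seam, the gravel bed, the mudstone, the sandstone layer

Directly stated before the limestone band: the coal seam.
The basalt flow reaches the limestone band via the basalt flow → the gravel bed → the coal seam → the limestone band.
The gravel bed reaches the limestone band via the gravel bed → the coal seam → the limestone band.
The mudstone reaches the limestone band via the mudstone → the sandstone layer → the coal seam → the limestone band.
Likewise the sandstone layer reaches the limestone band by chaining the stated constraints.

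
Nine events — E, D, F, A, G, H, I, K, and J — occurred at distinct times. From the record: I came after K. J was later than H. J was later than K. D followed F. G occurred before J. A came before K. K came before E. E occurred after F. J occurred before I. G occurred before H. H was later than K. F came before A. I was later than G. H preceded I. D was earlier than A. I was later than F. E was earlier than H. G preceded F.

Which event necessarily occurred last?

Every other event has a chain of constraints placing it before I, so I is last.

I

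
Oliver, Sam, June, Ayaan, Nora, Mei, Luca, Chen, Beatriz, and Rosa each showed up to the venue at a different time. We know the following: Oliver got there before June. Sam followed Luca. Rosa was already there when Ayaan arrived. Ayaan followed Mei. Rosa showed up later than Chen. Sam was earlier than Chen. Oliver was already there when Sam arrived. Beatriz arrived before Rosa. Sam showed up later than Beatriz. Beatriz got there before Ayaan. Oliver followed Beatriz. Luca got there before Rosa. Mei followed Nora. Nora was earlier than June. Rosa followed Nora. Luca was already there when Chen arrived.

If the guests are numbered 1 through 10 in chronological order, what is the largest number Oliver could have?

Oliver must come before Ayaan, Chen, June, Rosa, and Sam — 5 guests forced after them.
Everything else can be placed before Oliver in some valid order, so Oliver can sit as late as position 10 − 5 = 5.

5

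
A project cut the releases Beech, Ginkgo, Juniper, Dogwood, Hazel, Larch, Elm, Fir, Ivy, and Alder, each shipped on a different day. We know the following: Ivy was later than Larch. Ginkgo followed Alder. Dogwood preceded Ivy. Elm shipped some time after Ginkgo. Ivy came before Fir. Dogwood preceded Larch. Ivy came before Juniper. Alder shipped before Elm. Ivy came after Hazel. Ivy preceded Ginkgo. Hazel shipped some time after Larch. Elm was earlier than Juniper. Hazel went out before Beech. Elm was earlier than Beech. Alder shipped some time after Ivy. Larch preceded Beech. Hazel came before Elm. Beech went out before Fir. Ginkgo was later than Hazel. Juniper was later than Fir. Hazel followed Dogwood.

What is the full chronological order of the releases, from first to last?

Dogwood, Larch, Hazel, Ivy, Alder, Ginkgo, Elm, Beech, Fir, Juniper

The constraints fix every adjacent pair, so only one ordering works:
Dogwood → Larch → Hazel → Ivy → Alder → Ginkgo → Elm → Beech → Fir → Juniper.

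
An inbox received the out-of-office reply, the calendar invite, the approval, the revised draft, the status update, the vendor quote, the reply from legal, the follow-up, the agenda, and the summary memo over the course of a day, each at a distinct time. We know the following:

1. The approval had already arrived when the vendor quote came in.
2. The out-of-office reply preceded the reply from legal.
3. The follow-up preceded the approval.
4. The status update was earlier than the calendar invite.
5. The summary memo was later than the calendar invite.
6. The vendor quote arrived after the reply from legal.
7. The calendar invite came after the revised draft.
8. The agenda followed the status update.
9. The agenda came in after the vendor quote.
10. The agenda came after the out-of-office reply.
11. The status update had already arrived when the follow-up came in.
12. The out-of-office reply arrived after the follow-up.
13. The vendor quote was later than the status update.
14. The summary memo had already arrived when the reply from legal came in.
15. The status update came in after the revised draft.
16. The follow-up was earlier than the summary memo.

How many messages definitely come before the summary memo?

4

Directly stated before the summary memo: the calendar invite and the follow-up.
The revised draft reaches the summary memo via the revised draft → the calendar invite → the summary memo.
The status update reaches the summary memo via the status update → the follow-up → the summary memo.
That's the calendar invite, the follow-up, the revised draft, and the status update — 4 in all.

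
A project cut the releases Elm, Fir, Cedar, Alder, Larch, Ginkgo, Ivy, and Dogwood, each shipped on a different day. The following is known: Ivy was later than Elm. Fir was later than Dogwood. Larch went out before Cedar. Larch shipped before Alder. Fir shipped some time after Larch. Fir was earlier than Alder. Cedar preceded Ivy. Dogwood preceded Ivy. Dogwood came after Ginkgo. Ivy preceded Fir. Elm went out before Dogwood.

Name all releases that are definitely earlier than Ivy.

Directly stated before Ivy: Cedar, Dogwood, and Elm.
Ginkgo reaches Ivy via Ginkgo → Dogwood → Ivy.
Larch reaches Ivy via Larch → Cedar → Ivy.
No chain forces Alder (or any of the others) ahead of Ivy.

Cedar, Dogwood, Elm, Ginkgo, Larch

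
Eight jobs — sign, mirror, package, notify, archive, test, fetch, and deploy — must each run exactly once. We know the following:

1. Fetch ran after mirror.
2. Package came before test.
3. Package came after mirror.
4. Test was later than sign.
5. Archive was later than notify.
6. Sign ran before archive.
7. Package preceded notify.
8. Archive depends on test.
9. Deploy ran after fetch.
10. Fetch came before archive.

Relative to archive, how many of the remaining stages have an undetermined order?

Forced before archive: fetch, mirror, notify, package, sign, and test.
That leaves deploy with no forced order relative to archive — 1.

1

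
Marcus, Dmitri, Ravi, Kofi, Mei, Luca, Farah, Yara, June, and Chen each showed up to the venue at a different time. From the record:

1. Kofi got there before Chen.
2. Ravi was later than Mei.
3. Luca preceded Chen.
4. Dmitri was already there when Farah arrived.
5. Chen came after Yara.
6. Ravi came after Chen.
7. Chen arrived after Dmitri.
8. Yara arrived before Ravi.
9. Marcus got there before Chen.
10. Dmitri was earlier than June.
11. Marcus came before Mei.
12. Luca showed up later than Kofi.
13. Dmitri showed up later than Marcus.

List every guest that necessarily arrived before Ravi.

Directly stated before Ravi: Chen, Mei, and Yara.
Dmitri reaches Ravi via Dmitri → Chen → Ravi.
Kofi reaches Ravi via Kofi → Chen → Ravi.
Luca reaches Ravi via Luca → Chen → Ravi.
Likewise Marcus reaches Ravi by chaining the stated constraints.

Chen, Dmitri, Kofi, Luca, Marcus, Mei, Yara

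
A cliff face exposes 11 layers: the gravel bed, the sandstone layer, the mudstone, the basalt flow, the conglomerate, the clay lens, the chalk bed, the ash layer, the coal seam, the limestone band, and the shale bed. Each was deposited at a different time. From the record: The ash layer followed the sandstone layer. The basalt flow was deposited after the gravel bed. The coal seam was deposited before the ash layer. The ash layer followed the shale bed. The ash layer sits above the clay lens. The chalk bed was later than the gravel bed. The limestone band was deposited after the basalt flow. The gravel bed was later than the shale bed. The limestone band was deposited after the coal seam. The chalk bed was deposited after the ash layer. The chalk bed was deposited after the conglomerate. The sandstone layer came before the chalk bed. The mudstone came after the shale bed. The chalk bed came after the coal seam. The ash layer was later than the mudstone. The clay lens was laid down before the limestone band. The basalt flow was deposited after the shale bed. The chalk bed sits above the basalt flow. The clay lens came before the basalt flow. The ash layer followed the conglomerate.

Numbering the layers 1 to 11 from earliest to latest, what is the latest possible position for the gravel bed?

The gravel bed must come before the basalt flow, the chalk bed, and the limestone band — 3 layers forced after it.
Everything else can be placed before the gravel bed in some valid order, so the gravel bed can sit as late as position 11 − 3 = 8.

8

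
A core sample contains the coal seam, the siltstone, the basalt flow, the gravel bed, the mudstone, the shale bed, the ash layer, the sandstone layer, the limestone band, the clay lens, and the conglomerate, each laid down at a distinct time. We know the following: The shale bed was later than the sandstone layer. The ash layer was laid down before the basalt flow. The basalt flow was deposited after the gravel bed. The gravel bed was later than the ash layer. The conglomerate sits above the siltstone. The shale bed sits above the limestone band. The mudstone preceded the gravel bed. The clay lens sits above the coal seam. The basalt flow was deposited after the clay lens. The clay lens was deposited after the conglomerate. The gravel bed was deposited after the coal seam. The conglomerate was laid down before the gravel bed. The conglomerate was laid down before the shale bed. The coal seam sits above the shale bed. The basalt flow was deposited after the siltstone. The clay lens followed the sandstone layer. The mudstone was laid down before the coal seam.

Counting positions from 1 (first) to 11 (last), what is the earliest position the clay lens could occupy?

The coal seam, the conglomerate, the limestone band, the mudstone, the sandstone layer, the shale bed, and the siltstone must all come before the clay lens — 7 forced predecessors.
Nothing else is forced ahead of the clay lens, so its earliest slot is position 7 + 1 = 8.

8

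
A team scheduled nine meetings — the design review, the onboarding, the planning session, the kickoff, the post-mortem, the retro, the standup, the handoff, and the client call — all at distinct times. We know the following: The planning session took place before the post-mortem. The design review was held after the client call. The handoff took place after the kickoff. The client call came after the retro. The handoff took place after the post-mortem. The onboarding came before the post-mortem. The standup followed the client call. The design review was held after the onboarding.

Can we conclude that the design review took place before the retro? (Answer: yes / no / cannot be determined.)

no

Tracing the constraints gives the retro → the client call → the design review, so the retro must come before the design review.
That means the design review cannot be before the retro.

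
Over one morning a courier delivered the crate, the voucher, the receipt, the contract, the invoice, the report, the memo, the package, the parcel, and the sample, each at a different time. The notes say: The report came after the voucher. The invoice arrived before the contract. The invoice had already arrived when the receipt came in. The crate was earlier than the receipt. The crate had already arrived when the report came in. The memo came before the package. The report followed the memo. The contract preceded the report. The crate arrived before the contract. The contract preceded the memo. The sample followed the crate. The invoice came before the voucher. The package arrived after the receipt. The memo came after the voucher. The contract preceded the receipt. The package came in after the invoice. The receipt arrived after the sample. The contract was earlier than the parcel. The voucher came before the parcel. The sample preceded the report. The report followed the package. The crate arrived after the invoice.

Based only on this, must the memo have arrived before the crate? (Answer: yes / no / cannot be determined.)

Tracing the constraints gives the crate → the contract → the memo, so the crate must come before the memo.
That means the memo cannot be before the crate.

no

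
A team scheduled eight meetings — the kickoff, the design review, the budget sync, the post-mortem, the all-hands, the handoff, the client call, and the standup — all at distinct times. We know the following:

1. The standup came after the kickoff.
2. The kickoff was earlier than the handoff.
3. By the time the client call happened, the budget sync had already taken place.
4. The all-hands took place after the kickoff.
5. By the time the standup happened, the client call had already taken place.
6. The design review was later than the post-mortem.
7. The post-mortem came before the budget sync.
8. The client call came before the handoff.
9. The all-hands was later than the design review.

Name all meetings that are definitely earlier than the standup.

the budget sync, the client call, the kickoff, the post-mortem

Directly stated before the standup: the client call and the kickoff.
The budget sync reaches the standup via the budget sync → the client call → the standup.
The post-mortem reaches the standup via the post-mortem → the budget sync → the client call → the standup.
No chain forces the all-hands (or any of the others) ahead of the standup.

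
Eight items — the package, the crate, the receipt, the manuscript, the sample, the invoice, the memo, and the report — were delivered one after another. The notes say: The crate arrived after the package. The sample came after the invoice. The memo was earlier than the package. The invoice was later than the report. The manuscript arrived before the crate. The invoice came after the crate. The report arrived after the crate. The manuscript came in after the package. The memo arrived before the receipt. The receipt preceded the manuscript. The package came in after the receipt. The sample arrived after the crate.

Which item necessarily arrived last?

Every other item has a chain of constraints placing it before the sample, so the sample is last.

the sample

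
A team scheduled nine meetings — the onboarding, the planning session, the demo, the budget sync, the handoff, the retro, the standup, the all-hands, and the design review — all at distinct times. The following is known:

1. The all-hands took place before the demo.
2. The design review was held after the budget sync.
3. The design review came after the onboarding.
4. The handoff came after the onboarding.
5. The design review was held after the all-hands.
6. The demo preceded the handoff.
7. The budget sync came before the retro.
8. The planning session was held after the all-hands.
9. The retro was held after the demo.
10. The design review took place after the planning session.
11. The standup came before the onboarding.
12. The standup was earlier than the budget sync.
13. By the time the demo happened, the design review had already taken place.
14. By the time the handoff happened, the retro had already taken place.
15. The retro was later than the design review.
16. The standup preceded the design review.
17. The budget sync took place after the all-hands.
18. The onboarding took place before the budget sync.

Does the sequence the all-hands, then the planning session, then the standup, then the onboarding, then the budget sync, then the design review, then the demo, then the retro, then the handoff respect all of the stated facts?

Check each stated constraint against the proposed order — e.g. the all-hands is ahead of the design review; the all-hands is ahead of the demo. Every pair is in the required order; nothing is violated.

yes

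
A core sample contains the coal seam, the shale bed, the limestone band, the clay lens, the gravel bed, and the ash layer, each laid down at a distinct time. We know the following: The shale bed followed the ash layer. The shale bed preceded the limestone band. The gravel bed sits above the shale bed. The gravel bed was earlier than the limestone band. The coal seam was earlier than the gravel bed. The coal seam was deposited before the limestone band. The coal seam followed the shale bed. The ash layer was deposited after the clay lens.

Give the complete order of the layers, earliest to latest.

The constraints fix every adjacent pair, so only one ordering works:
the clay lens → the ash layer → the shale bed → the coal seam → the gravel bed → the limestone band.

the clay lens, the ash layer, the shale bed, the coal seam, the gravel bed, the limestone band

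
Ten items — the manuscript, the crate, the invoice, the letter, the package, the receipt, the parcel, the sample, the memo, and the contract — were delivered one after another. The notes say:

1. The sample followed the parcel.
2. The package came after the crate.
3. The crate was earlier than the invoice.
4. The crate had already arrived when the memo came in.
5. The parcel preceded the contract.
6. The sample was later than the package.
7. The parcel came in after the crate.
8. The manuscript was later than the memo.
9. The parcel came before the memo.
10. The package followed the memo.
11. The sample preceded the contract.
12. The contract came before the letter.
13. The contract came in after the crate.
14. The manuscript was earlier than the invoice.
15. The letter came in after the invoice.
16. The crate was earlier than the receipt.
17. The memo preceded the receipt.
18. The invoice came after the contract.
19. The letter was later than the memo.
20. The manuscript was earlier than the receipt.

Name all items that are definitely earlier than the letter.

Directly stated before the letter: the contract, the invoice, and the memo.
The crate reaches the letter via the crate → the invoice → the letter.
The manuscript reaches the letter via the manuscript → the invoice → the letter.
The package reaches the letter via the package → the sample → the contract → the letter.
Likewise the parcel and the sample each reach the letter by chaining the stated constraints.
No chain forces the receipt ahead of the letter.

the contract, the crate, the invoice, the manuscript, the memo, the package, the parcel, the sample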